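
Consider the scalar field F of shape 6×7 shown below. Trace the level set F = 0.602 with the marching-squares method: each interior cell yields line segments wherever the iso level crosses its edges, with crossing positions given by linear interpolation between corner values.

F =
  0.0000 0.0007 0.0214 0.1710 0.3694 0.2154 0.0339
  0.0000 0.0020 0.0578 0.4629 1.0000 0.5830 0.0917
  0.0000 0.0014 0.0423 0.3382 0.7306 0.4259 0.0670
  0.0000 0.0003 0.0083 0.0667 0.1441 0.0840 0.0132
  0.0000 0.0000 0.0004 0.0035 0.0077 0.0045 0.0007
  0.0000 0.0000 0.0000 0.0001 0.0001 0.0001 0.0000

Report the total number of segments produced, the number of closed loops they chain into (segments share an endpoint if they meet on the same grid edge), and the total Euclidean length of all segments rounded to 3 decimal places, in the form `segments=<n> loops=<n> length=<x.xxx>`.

cell (0,3): code 0100 → (0.369,4.000)–(1.000,3.259)
cell (0,4): code 1000 → (1.000,4.954)–(0.369,4.000)
cell (1,3): code 0110 → (1.000,3.259)–(2.000,3.672)
cell (1,4): code 1001 → (2.000,4.422)–(1.000,4.954)
cell (2,3): code 0010 → (2.000,3.672)–(2.219,4.000)
cell (2,4): code 0001 → (2.219,4.000)–(2.000,4.422)
total: 6 segments, chained into 1 closed loop(s), length Σ = 5.202465

segments=6 loops=1 length=5.202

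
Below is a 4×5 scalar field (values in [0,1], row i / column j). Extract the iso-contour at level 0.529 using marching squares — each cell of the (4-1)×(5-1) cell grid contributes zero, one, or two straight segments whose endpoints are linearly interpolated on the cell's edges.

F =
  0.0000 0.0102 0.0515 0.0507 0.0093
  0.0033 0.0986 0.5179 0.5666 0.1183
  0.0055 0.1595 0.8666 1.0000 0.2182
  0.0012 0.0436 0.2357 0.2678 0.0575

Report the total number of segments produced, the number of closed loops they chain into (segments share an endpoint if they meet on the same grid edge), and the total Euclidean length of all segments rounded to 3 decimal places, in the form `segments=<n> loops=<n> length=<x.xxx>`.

cell (0,2): code 0100 → (0.927,3.000)–(1.000,2.228)
cell (0,3): code 1000 → (1.000,3.084)–(0.927,3.000)
cell (1,1): code 0100 → (1.032,2.000)–(2.000,1.523)
cell (1,2): code 1110 → (1.000,2.228)–(1.032,2.000)
cell (1,3): code 1001 → (2.000,3.602)–(1.000,3.084)
cell (2,1): code 0010 → (2.000,1.523)–(2.535,2.000)
cell (2,2): code 0011 → (2.535,2.000)–(2.643,3.000)
cell (2,3): code 0001 → (2.643,3.000)–(2.000,3.602)
total: 8 segments, chained into 1 closed loop(s), length Σ = 5.927023

segments=8 loops=1 length=5.927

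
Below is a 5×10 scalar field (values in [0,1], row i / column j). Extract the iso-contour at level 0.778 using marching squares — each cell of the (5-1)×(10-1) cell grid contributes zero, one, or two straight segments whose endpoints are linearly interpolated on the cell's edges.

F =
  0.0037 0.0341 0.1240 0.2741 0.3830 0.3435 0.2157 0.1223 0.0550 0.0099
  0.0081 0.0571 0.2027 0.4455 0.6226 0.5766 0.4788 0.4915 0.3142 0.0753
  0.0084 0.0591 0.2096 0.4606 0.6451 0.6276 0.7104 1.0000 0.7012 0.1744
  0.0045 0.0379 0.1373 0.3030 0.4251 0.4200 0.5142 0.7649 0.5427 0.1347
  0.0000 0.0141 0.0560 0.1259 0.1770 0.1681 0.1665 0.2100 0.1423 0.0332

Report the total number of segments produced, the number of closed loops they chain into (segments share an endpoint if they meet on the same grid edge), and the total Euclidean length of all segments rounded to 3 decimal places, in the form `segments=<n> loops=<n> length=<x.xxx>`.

segments=4 loops=1 length=4.162

cell (1,6): code 0100 → (1.563,7.000)–(2.000,6.233)
cell (1,7): code 1000 → (2.000,7.743)–(1.563,7.000)
cell (2,6): code 0010 → (2.000,6.233)–(2.944,7.000)
cell (2,7): code 0001 → (2.944,7.000)–(2.000,7.743)
total: 4 segments, chained into 1 closed loop(s), length Σ = 4.161717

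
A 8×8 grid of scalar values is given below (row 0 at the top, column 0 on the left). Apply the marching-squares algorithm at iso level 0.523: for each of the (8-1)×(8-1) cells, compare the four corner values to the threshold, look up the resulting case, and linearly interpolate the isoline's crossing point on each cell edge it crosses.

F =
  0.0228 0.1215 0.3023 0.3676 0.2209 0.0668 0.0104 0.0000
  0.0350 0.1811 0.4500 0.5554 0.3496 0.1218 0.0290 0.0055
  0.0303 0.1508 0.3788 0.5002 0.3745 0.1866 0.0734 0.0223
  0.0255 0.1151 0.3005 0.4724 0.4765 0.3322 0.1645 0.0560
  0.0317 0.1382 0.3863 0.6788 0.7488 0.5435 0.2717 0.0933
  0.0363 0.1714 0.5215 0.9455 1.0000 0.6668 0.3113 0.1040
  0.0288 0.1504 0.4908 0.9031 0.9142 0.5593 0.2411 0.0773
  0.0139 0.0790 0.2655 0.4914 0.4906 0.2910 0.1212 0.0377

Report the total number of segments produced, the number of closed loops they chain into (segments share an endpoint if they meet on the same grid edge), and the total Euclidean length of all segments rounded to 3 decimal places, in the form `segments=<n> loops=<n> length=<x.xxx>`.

cell (0,2): code 0100 → (0.827,3.000)–(1.000,2.693)
cell (0,3): code 1000 → (1.000,3.157)–(0.827,3.000)
cell (1,2): code 0010 → (1.000,2.693)–(1.587,3.000)
cell (1,3): code 0001 → (1.587,3.000)–(1.000,3.157)
cell (3,2): code 0100 → (3.245,3.000)–(4.000,2.467)
cell (3,3): code 1100 → (3.171,4.000)–(3.245,3.000)
cell (3,4): code 1100 → (3.903,5.000)–(3.171,4.000)
cell (3,5): code 1000 → (4.000,5.075)–(3.903,5.000)
cell (4,2): code 0110 → (4.000,2.467)–(5.000,2.004)
cell (4,5): code 1001 → (5.000,5.405)–(4.000,5.075)
cell (5,2): code 0110 → (5.000,2.004)–(6.000,2.078)
cell (5,5): code 1001 → (6.000,5.114)–(5.000,5.405)
cell (6,2): code 0010 → (6.000,2.078)–(6.923,3.000)
cell (6,3): code 0011 → (6.923,3.000)–(6.924,4.000)
cell (6,4): code 0011 → (6.924,4.000)–(6.135,5.000)
cell (6,5): code 0001 → (6.135,5.000)–(6.000,5.114)
total: 16 segments, chained into 2 closed loop(s), length Σ = 13.099423

segments=16 loops=2 length=13.099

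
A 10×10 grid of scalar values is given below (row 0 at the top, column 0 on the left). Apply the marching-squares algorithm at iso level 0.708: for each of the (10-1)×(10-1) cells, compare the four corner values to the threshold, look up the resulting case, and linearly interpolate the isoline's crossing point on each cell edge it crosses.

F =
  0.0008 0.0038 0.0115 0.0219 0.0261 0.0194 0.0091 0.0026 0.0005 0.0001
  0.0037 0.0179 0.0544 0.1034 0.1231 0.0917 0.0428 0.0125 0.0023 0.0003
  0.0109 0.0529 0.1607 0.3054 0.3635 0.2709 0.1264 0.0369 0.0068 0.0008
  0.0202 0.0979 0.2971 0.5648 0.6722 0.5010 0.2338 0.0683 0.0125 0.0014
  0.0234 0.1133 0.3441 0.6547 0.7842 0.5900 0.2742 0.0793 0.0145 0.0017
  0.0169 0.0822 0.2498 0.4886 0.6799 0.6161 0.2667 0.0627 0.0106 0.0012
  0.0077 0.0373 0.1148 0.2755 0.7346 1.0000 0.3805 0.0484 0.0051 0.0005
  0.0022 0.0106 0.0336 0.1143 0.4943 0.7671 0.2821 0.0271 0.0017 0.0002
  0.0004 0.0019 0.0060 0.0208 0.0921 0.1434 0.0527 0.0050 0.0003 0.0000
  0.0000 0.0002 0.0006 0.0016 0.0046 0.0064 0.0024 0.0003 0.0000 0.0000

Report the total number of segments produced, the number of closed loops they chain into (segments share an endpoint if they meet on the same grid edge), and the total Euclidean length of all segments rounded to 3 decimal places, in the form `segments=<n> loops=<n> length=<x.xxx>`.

segments=12 loops=2 length=8.634

cell (3,3): code 0100 → (3.320,4.000)–(4.000,3.412)
cell (3,4): code 1000 → (4.000,4.392)–(3.320,4.000)
cell (4,3): code 0010 → (4.000,3.412)–(4.731,4.000)
cell (4,4): code 0001 → (4.731,4.000)–(4.000,4.392)
cell (5,3): code 0100 → (5.514,4.000)–(6.000,3.942)
cell (5,4): code 1100 → (5.239,5.000)–(5.514,4.000)
cell (5,5): code 1000 → (6.000,5.471)–(5.239,5.000)
cell (6,3): code 0010 → (6.000,3.942)–(6.111,4.000)
cell (6,4): code 0111 → (6.111,4.000)–(7.000,4.783)
cell (6,5): code 1001 → (7.000,5.122)–(6.000,5.471)
cell (7,4): code 0010 → (7.000,4.783)–(7.095,5.000)
cell (7,5): code 0001 → (7.095,5.000)–(7.000,5.122)
total: 12 segments, chained into 2 closed loop(s), length Σ = 8.633962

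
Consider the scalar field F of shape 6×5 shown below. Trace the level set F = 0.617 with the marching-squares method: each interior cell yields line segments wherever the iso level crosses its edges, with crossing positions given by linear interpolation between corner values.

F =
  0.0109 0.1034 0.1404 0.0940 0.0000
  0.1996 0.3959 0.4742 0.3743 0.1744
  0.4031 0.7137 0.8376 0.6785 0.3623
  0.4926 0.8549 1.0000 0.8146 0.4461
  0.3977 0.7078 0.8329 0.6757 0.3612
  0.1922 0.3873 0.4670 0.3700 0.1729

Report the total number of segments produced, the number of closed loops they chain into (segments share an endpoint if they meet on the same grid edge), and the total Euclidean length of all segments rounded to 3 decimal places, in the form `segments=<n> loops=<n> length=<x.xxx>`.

segments=12 loops=1 length=9.875

cell (1,0): code 0100 → (1.696,1.000)–(2.000,0.689)
cell (1,1): code 1100 → (1.393,2.000)–(1.696,1.000)
cell (1,2): code 1100 → (1.798,3.000)–(1.393,2.000)
cell (1,3): code 1000 → (2.000,3.194)–(1.798,3.000)
cell (2,0): code 0110 → (2.000,0.689)–(3.000,0.343)
cell (2,3): code 1001 → (3.000,3.536)–(2.000,3.194)
cell (3,0): code 0110 → (3.000,0.343)–(4.000,0.707)
cell (3,3): code 1001 → (4.000,3.187)–(3.000,3.536)
cell (4,0): code 0010 → (4.000,0.707)–(4.283,1.000)
cell (4,1): code 0011 → (4.283,1.000)–(4.590,2.000)
cell (4,2): code 0011 → (4.590,2.000)–(4.192,3.000)
cell (4,3): code 0001 → (4.192,3.000)–(4.000,3.187)
total: 12 segments, chained into 1 closed loop(s), length Σ = 9.875249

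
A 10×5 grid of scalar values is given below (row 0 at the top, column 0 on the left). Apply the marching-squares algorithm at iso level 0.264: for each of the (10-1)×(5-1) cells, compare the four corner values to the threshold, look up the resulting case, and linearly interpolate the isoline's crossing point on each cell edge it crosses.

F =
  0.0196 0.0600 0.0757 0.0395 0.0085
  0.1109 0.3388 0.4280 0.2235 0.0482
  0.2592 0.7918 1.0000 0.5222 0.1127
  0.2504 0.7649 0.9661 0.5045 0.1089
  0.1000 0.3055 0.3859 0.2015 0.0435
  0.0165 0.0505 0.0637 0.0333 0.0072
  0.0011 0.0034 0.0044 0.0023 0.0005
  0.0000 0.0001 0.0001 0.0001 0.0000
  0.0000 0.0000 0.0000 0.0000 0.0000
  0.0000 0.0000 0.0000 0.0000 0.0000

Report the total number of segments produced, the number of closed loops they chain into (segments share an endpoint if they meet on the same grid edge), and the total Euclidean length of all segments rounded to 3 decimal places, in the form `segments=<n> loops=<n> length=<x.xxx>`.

segments=14 loops=1 length=11.584

cell (0,0): code 0100 → (0.732,1.000)–(1.000,0.672)
cell (0,1): code 1100 → (0.534,2.000)–(0.732,1.000)
cell (0,2): code 1000 → (1.000,2.802)–(0.534,2.000)
cell (1,0): code 0110 → (1.000,0.672)–(2.000,0.009)
cell (1,2): code 1101 → (1.136,3.000)–(1.000,2.802)
cell (1,3): code 1000 → (2.000,3.631)–(1.136,3.000)
cell (2,0): code 0110 → (2.000,0.009)–(3.000,0.026)
cell (2,3): code 1001 → (3.000,3.608)–(2.000,3.631)
cell (3,0): code 0110 → (3.000,0.026)–(4.000,0.798)
cell (3,2): code 1011 → (4.000,2.661)–(3.794,3.000)
cell (3,3): code 0001 → (3.794,3.000)–(3.000,3.608)
cell (4,0): code 0010 → (4.000,0.798)–(4.163,1.000)
cell (4,1): code 0011 → (4.163,1.000)–(4.378,2.000)
cell (4,2): code 0001 → (4.378,2.000)–(4.000,2.661)
total: 14 segments, chained into 1 closed loop(s), length Σ = 11.584170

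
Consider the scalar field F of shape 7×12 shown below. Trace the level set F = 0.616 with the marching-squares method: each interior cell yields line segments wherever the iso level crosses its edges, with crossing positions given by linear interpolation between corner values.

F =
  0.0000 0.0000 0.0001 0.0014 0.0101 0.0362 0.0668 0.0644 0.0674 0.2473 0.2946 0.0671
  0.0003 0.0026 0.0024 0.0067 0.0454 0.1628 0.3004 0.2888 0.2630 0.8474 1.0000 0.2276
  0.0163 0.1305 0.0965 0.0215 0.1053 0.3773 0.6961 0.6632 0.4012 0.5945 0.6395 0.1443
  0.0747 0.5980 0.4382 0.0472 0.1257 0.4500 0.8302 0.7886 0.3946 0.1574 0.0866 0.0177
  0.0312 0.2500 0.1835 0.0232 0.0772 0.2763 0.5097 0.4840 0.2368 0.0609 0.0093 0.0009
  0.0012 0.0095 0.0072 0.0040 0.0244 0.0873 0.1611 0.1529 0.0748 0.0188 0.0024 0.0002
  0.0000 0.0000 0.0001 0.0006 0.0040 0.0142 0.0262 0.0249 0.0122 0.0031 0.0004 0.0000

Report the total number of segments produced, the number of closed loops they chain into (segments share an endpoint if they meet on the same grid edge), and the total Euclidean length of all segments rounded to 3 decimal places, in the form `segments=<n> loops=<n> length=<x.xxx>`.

cell (0,8): code 0100 → (0.614,9.000)–(1.000,8.604)
cell (0,9): code 1100 → (0.456,10.000)–(0.614,9.000)
cell (0,10): code 1000 → (1.000,10.497)–(0.456,10.000)
cell (1,5): code 0100 → (1.798,6.000)–(2.000,5.749)
cell (1,6): code 1100 → (1.874,7.000)–(1.798,6.000)
cell (1,7): code 1000 → (2.000,7.180)–(1.874,7.000)
cell (1,8): code 0010 → (1.000,8.604)–(1.915,9.000)
cell (1,9): code 0111 → (1.915,9.000)–(2.000,9.478)
cell (1,10): code 1001 → (2.000,10.047)–(1.000,10.497)
cell (2,5): code 0110 → (2.000,5.749)–(3.000,5.437)
cell (2,7): code 1001 → (3.000,7.438)–(2.000,7.180)
cell (2,9): code 0010 → (2.000,9.478)–(2.043,10.000)
cell (2,10): code 0001 → (2.043,10.000)–(2.000,10.047)
cell (3,5): code 0010 → (3.000,5.437)–(3.668,6.000)
cell (3,6): code 0011 → (3.668,6.000)–(3.567,7.000)
cell (3,7): code 0001 → (3.567,7.000)–(3.000,7.438)
total: 16 segments, chained into 2 closed loop(s), length Σ = 11.690093

segments=16 loops=2 length=11.690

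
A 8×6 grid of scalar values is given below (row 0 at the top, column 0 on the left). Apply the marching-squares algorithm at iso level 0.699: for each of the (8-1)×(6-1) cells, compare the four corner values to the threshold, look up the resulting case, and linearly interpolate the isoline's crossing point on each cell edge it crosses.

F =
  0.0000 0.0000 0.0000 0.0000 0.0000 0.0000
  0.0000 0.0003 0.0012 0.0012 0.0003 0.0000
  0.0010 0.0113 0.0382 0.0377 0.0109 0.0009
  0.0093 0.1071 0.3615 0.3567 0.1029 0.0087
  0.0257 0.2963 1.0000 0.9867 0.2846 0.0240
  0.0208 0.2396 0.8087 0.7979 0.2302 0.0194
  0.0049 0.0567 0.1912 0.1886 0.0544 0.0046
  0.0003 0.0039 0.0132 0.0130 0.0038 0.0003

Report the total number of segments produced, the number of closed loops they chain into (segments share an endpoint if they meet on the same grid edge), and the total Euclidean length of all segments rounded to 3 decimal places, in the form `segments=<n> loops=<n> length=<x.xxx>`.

cell (3,1): code 0100 → (3.529,2.000)–(4.000,1.572)
cell (3,2): code 1100 → (3.543,3.000)–(3.529,2.000)
cell (3,3): code 1000 → (4.000,3.410)–(3.543,3.000)
cell (4,1): code 0110 → (4.000,1.572)–(5.000,1.807)
cell (4,3): code 1001 → (5.000,3.174)–(4.000,3.410)
cell (5,1): code 0010 → (5.000,1.807)–(5.178,2.000)
cell (5,2): code 0011 → (5.178,2.000)–(5.162,3.000)
cell (5,3): code 0001 → (5.162,3.000)–(5.000,3.174)
total: 8 segments, chained into 1 closed loop(s), length Σ = 5.805192

segments=8 loops=1 length=5.805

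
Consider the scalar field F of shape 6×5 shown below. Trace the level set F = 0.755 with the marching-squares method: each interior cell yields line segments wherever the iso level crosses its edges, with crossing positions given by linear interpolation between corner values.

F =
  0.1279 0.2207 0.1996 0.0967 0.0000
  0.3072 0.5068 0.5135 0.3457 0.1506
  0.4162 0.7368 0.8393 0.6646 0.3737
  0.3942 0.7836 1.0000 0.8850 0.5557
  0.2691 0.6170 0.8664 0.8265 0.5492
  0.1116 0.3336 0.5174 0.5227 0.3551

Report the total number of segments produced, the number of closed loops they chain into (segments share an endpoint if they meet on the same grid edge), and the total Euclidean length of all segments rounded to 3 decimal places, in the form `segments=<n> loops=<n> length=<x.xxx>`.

cell (1,1): code 0100 → (1.741,2.000)–(2.000,1.178)
cell (1,2): code 1000 → (2.000,2.483)–(1.741,2.000)
cell (2,0): code 0100 → (2.389,1.000)–(3.000,0.927)
cell (2,1): code 1110 → (2.000,1.178)–(2.389,1.000)
cell (2,2): code 1101 → (2.410,3.000)–(2.000,2.483)
cell (2,3): code 1000 → (3.000,3.395)–(2.410,3.000)
cell (3,0): code 0010 → (3.000,0.927)–(3.172,1.000)
cell (3,1): code 0111 → (3.172,1.000)–(4.000,1.553)
cell (3,3): code 1001 → (4.000,3.258)–(3.000,3.395)
cell (4,1): code 0010 → (4.000,1.553)–(4.319,2.000)
cell (4,2): code 0011 → (4.319,2.000)–(4.235,3.000)
cell (4,3): code 0001 → (4.235,3.000)–(4.000,3.258)
total: 12 segments, chained into 1 closed loop(s), length Σ = 7.916605

segments=12 loops=1 length=7.917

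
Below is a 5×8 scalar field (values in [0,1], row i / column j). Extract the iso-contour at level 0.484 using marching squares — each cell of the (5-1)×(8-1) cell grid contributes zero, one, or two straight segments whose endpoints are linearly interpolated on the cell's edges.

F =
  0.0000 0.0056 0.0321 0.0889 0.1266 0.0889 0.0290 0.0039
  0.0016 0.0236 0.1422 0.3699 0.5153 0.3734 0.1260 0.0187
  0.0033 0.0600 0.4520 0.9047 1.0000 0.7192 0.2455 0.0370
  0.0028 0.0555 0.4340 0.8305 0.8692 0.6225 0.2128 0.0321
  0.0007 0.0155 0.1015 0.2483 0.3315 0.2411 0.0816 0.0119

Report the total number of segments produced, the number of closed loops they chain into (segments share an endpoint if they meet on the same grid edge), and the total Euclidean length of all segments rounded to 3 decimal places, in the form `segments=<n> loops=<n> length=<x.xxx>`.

segments=12 loops=1 length=9.815

cell (0,3): code 0100 → (0.919,4.000)–(1.000,3.785)
cell (0,4): code 1000 → (1.000,4.221)–(0.919,4.000)
cell (1,2): code 0100 → (1.213,3.000)–(2.000,2.071)
cell (1,3): code 1110 → (1.000,3.785)–(1.213,3.000)
cell (1,4): code 1101 → (1.320,5.000)–(1.000,4.221)
cell (1,5): code 1000 → (2.000,5.497)–(1.320,5.000)
cell (2,2): code 0110 → (2.000,2.071)–(3.000,2.126)
cell (2,5): code 1001 → (3.000,5.338)–(2.000,5.497)
cell (3,2): code 0010 → (3.000,2.126)–(3.595,3.000)
cell (3,3): code 0011 → (3.595,3.000)–(3.716,4.000)
cell (3,4): code 0011 → (3.716,4.000)–(3.363,5.000)
cell (3,5): code 0001 → (3.363,5.000)–(3.000,5.338)
total: 12 segments, chained into 1 closed loop(s), length Σ = 9.815363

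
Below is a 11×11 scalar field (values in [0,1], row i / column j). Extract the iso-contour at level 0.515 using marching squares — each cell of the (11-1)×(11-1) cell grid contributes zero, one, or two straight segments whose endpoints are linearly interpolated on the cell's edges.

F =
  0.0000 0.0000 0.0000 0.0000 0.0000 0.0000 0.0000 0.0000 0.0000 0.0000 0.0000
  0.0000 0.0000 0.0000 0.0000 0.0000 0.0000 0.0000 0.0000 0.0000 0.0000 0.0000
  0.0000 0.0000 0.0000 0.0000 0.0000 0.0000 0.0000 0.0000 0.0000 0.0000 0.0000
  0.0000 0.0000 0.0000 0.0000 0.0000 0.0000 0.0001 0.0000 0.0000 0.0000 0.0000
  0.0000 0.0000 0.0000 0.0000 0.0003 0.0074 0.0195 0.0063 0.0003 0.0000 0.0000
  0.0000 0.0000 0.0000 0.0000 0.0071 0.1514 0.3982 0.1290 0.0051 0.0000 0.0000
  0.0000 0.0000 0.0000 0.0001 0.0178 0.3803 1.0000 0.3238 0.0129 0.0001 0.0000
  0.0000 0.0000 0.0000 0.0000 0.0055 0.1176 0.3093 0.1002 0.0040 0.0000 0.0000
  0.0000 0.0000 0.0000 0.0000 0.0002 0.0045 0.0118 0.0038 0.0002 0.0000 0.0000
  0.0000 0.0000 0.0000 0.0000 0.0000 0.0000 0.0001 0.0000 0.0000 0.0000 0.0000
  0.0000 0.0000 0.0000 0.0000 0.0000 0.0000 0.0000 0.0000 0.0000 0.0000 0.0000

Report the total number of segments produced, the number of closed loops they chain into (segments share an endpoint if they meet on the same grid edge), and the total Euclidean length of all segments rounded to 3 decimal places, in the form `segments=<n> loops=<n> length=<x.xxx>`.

cell (5,5): code 0100 → (5.194,6.000)–(6.000,5.217)
cell (5,6): code 1000 → (6.000,6.717)–(5.194,6.000)
cell (6,5): code 0010 → (6.000,5.217)–(6.702,6.000)
cell (6,6): code 0001 → (6.702,6.000)–(6.000,6.717)
total: 4 segments, chained into 1 closed loop(s), length Σ = 4.257469

segments=4 loops=1 length=4.257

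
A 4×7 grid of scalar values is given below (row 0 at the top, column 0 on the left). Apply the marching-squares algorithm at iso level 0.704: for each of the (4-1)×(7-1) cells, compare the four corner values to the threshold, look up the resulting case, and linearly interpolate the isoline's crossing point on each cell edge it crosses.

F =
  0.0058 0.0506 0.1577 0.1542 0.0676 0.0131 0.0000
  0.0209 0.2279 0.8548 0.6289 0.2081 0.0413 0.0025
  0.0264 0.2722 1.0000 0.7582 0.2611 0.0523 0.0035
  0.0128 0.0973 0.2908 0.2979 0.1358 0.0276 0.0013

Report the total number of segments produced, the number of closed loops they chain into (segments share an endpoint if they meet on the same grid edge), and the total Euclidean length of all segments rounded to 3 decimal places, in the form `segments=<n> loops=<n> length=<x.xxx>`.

cell (0,1): code 0100 → (0.784,2.000)–(1.000,1.759)
cell (0,2): code 1000 → (1.000,2.668)–(0.784,2.000)
cell (1,1): code 0110 → (1.000,1.759)–(2.000,1.593)
cell (1,2): code 1101 → (1.581,3.000)–(1.000,2.668)
cell (1,3): code 1000 → (2.000,3.109)–(1.581,3.000)
cell (2,1): code 0010 → (2.000,1.593)–(2.417,2.000)
cell (2,2): code 0011 → (2.417,2.000)–(2.118,3.000)
cell (2,3): code 0001 → (2.118,3.000)–(2.000,3.109)
total: 8 segments, chained into 1 closed loop(s), length Σ = 4.928470

segments=8 loops=1 length=4.928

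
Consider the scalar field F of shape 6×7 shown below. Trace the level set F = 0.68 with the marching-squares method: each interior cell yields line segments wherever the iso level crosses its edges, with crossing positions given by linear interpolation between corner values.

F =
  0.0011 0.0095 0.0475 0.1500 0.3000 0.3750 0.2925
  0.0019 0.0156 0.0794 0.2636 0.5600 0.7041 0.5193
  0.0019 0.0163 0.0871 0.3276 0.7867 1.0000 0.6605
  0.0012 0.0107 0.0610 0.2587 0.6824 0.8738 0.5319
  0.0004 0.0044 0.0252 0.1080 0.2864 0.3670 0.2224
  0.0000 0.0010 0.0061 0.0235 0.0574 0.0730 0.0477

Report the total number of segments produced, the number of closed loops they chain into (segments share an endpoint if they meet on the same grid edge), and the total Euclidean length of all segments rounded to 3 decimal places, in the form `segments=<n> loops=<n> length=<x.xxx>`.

cell (0,4): code 0100 → (0.927,5.000)–(1.000,4.833)
cell (0,5): code 1000 → (1.000,5.130)–(0.927,5.000)
cell (1,3): code 0100 → (1.529,4.000)–(2.000,3.768)
cell (1,4): code 1110 → (1.000,4.833)–(1.529,4.000)
cell (1,5): code 1001 → (2.000,5.943)–(1.000,5.130)
cell (2,3): code 0110 → (2.000,3.768)–(3.000,3.994)
cell (2,5): code 1001 → (3.000,5.567)–(2.000,5.943)
cell (3,3): code 0010 → (3.000,3.994)–(3.006,4.000)
cell (3,4): code 0011 → (3.006,4.000)–(3.382,5.000)
cell (3,5): code 0001 → (3.382,5.000)–(3.000,5.567)
total: 10 segments, chained into 1 closed loop(s), length Σ = 6.986230

segments=10 loops=1 length=6.986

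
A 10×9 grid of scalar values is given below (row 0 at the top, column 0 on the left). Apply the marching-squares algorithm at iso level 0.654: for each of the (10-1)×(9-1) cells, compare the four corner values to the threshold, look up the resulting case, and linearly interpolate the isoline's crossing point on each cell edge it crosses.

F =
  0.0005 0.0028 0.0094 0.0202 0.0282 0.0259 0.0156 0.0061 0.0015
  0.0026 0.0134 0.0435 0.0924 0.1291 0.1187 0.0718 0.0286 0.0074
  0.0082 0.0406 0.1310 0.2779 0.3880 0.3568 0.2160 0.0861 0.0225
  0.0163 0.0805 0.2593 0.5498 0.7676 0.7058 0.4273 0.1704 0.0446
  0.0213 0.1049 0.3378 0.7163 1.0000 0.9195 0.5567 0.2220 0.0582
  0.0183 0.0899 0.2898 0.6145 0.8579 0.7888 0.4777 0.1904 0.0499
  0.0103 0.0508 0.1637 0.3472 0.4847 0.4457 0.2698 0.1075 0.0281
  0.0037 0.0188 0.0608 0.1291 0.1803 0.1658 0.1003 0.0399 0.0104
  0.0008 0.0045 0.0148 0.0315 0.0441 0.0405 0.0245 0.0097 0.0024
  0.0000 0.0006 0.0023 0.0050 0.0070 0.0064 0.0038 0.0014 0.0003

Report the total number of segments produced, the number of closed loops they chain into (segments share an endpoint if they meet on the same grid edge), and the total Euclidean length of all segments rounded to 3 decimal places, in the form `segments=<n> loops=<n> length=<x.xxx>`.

cell (2,3): code 0100 → (2.701,4.000)–(3.000,3.478)
cell (2,4): code 1100 → (2.852,5.000)–(2.701,4.000)
cell (2,5): code 1000 → (3.000,5.186)–(2.852,5.000)
cell (3,2): code 0100 → (3.626,3.000)–(4.000,2.835)
cell (3,3): code 1110 → (3.000,3.478)–(3.626,3.000)
cell (3,5): code 1001 → (4.000,5.732)–(3.000,5.186)
cell (4,2): code 0010 → (4.000,2.835)–(4.612,3.000)
cell (4,3): code 0111 → (4.612,3.000)–(5.000,3.162)
cell (4,5): code 1001 → (5.000,5.433)–(4.000,5.732)
cell (5,3): code 0010 → (5.000,3.162)–(5.546,4.000)
cell (5,4): code 0011 → (5.546,4.000)–(5.393,5.000)
cell (5,5): code 0001 → (5.393,5.000)–(5.000,5.433)
total: 12 segments, chained into 1 closed loop(s), length Σ = 8.881055

segments=12 loops=1 length=8.881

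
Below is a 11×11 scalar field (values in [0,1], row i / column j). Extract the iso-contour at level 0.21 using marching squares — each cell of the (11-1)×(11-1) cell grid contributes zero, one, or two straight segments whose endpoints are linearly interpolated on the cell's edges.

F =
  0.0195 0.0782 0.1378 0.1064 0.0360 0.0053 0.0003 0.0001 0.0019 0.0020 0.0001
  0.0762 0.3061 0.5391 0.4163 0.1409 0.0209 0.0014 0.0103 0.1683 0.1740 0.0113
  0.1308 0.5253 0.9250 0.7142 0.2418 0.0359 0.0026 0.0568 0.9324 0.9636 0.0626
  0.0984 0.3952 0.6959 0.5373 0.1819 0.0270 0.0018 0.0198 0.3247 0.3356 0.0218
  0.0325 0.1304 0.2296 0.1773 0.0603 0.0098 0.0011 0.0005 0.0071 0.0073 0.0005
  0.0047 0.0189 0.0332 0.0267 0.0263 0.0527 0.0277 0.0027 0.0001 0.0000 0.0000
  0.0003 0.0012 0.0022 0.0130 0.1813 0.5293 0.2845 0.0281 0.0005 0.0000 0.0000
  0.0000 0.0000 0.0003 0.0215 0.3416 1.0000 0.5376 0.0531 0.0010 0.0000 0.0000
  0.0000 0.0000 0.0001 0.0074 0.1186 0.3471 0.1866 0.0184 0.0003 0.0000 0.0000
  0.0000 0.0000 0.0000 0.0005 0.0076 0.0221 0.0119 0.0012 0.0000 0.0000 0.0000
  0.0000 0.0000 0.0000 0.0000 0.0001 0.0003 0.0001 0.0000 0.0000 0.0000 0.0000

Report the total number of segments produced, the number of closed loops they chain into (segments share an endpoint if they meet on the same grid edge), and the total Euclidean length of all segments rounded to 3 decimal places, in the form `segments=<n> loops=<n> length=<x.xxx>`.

cell (0,0): code 0100 → (0.578,1.000)–(1.000,0.582)
cell (0,1): code 1100 → (0.180,2.000)–(0.578,1.000)
cell (0,2): code 1100 → (0.334,3.000)–(0.180,2.000)
cell (0,3): code 1000 → (1.000,3.749)–(0.334,3.000)
cell (1,0): code 0110 → (1.000,0.582)–(2.000,0.201)
cell (1,3): code 1101 → (1.685,4.000)–(1.000,3.749)
cell (1,4): code 1000 → (2.000,4.154)–(1.685,4.000)
cell (1,7): code 0100 → (1.055,8.000)–(2.000,7.175)
cell (1,8): code 1100 → (1.046,9.000)–(1.055,8.000)
cell (1,9): code 1000 → (2.000,9.836)–(1.046,9.000)
cell (2,0): code 0110 → (2.000,0.201)–(3.000,0.376)
cell (2,3): code 1011 → (3.000,3.921)–(2.531,4.000)
cell (2,4): code 0001 → (2.531,4.000)–(2.000,4.154)
cell (2,7): code 0110 → (2.000,7.175)–(3.000,7.624)
cell (2,9): code 1001 → (3.000,9.400)–(2.000,9.836)
cell (3,0): code 0010 → (3.000,0.376)–(3.699,1.000)
cell (3,1): code 0111 → (3.699,1.000)–(4.000,1.802)
cell (3,2): code 1011 → (4.000,2.375)–(3.909,3.000)
cell (3,3): code 0001 → (3.909,3.000)–(3.000,3.921)
cell (3,7): code 0010 → (3.000,7.624)–(3.361,8.000)
cell (3,8): code 0011 → (3.361,8.000)–(3.383,9.000)
cell (3,9): code 0001 → (3.383,9.000)–(3.000,9.400)
cell (4,1): code 0010 → (4.000,1.802)–(4.100,2.000)
cell (4,2): code 0001 → (4.100,2.000)–(4.000,2.375)
cell (5,4): code 0100 → (5.330,5.000)–(6.000,4.082)
cell (5,5): code 1100 → (5.710,6.000)–(5.330,5.000)
cell (5,6): code 1000 → (6.000,6.291)–(5.710,6.000)
cell (6,3): code 0100 → (6.179,4.000)–(7.000,3.589)
cell (6,4): code 1110 → (6.000,4.082)–(6.179,4.000)
cell (6,6): code 1001 → (7.000,6.676)–(6.000,6.291)
cell (7,3): code 0010 → (7.000,3.589)–(7.590,4.000)
cell (7,4): code 0111 → (7.590,4.000)–(8.000,4.400)
cell (7,5): code 1011 → (8.000,5.854)–(7.933,6.000)
cell (7,6): code 0001 → (7.933,6.000)–(7.000,6.676)
cell (8,4): code 0010 → (8.000,4.400)–(8.422,5.000)
cell (8,5): code 0001 → (8.422,5.000)–(8.000,5.854)
total: 36 segments, chained into 3 closed loop(s), length Σ = 29.088535

segments=36 loops=3 length=29.089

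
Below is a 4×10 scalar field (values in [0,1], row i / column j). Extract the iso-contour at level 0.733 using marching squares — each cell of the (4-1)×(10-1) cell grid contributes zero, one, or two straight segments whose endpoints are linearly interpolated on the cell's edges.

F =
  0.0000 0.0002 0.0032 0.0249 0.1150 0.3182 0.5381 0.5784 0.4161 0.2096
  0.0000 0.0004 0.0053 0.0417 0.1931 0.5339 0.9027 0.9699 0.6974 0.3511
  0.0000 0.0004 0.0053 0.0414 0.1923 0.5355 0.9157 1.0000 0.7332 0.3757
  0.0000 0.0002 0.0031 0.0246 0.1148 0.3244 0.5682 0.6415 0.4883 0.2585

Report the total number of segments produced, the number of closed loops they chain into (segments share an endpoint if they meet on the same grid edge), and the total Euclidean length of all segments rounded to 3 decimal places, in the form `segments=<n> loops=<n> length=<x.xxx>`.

segments=10 loops=1 length=7.716

cell (0,5): code 0100 → (0.535,6.000)–(1.000,5.540)
cell (0,6): code 1100 → (0.395,7.000)–(0.535,6.000)
cell (0,7): code 1000 → (1.000,7.869)–(0.395,7.000)
cell (1,5): code 0110 → (1.000,5.540)–(2.000,5.519)
cell (1,7): code 1101 → (1.994,8.000)–(1.000,7.869)
cell (1,8): code 1000 → (2.000,8.001)–(1.994,8.000)
cell (2,5): code 0010 → (2.000,5.519)–(2.526,6.000)
cell (2,6): code 0011 → (2.526,6.000)–(2.745,7.000)
cell (2,7): code 0011 → (2.745,7.000)–(2.001,8.000)
cell (2,8): code 0001 → (2.001,8.000)–(2.000,8.001)
total: 10 segments, chained into 1 closed loop(s), length Σ = 7.715548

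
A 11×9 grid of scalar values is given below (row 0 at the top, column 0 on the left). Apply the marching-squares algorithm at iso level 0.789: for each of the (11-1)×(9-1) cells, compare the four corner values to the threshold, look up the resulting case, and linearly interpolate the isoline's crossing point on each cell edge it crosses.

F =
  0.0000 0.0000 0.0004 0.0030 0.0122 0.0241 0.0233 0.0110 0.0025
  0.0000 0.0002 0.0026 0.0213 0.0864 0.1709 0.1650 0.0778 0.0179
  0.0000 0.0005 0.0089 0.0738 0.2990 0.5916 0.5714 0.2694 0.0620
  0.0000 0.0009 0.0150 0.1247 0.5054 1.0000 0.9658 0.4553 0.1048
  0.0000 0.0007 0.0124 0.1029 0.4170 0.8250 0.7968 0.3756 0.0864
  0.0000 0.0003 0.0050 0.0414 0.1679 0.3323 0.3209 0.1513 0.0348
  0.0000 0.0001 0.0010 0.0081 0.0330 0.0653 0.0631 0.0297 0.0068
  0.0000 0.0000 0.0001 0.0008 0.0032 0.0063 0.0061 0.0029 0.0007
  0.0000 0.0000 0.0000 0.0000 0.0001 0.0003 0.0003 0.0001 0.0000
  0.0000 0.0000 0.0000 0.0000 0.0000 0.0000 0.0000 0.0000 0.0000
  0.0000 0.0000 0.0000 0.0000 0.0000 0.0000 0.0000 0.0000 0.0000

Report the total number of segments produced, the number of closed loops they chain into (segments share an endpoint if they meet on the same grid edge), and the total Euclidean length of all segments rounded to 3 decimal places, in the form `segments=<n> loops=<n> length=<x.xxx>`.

segments=8 loops=1 length=5.488

cell (2,4): code 0100 → (2.483,5.000)–(3.000,4.573)
cell (2,5): code 1100 → (2.552,6.000)–(2.483,5.000)
cell (2,6): code 1000 → (3.000,6.346)–(2.552,6.000)
cell (3,4): code 0110 → (3.000,4.573)–(4.000,4.912)
cell (3,6): code 1001 → (4.000,6.019)–(3.000,6.346)
cell (4,4): code 0010 → (4.000,4.912)–(4.073,5.000)
cell (4,5): code 0011 → (4.073,5.000)–(4.016,6.000)
cell (4,6): code 0001 → (4.016,6.000)–(4.000,6.019)
total: 8 segments, chained into 1 closed loop(s), length Σ = 5.487777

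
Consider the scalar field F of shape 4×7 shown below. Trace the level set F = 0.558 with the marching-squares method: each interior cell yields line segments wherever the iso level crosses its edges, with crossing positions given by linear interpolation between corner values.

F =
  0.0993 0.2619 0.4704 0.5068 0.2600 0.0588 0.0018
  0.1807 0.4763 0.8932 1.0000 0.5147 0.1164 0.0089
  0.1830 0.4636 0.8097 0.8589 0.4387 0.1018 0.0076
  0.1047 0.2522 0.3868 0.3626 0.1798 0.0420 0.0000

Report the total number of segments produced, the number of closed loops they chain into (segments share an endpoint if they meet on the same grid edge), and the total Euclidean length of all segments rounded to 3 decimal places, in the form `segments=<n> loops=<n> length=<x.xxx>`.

cell (0,1): code 0100 → (0.207,2.000)–(1.000,1.196)
cell (0,2): code 1100 → (0.104,3.000)–(0.207,2.000)
cell (0,3): code 1000 → (1.000,3.911)–(0.104,3.000)
cell (1,1): code 0110 → (1.000,1.196)–(2.000,1.273)
cell (1,3): code 1001 → (2.000,3.716)–(1.000,3.911)
cell (2,1): code 0010 → (2.000,1.273)–(2.595,2.000)
cell (2,2): code 0011 → (2.595,2.000)–(2.606,3.000)
cell (2,3): code 0001 → (2.606,3.000)–(2.000,3.716)
total: 8 segments, chained into 1 closed loop(s), length Σ = 8.312056

segments=8 loops=1 length=8.312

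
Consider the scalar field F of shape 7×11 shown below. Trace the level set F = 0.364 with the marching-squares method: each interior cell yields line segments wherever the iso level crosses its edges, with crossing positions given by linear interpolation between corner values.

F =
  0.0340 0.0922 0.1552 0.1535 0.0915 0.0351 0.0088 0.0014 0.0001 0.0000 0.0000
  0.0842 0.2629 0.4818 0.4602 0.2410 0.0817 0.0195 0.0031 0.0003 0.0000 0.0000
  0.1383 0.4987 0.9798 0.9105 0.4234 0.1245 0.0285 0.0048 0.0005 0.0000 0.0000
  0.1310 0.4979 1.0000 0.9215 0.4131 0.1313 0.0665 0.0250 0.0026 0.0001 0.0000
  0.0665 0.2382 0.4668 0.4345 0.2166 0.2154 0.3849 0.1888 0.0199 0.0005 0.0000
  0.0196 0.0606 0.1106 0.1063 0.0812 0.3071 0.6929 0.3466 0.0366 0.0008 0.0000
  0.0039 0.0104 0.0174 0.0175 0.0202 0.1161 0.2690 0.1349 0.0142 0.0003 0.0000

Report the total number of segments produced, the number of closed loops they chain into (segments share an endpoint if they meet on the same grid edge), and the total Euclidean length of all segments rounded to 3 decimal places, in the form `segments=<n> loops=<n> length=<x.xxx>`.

segments=22 loops=2 length=16.555

cell (0,1): code 0100 → (0.639,2.000)–(1.000,1.462)
cell (0,2): code 1100 → (0.686,3.000)–(0.639,2.000)
cell (0,3): code 1000 → (1.000,3.439)–(0.686,3.000)
cell (1,0): code 0100 → (1.429,1.000)–(2.000,0.626)
cell (1,1): code 1110 → (1.000,1.462)–(1.429,1.000)
cell (1,3): code 1101 → (1.674,4.000)–(1.000,3.439)
cell (1,4): code 1000 → (2.000,4.199)–(1.674,4.000)
cell (2,0): code 0110 → (2.000,0.626)–(3.000,0.635)
cell (2,4): code 1001 → (3.000,4.174)–(2.000,4.199)
cell (3,0): code 0010 → (3.000,0.635)–(3.516,1.000)
cell (3,1): code 0111 → (3.516,1.000)–(4.000,1.550)
cell (3,3): code 1011 → (4.000,3.324)–(3.250,4.000)
cell (3,4): code 0001 → (3.250,4.000)–(3.000,4.174)
cell (3,5): code 0100 → (3.934,6.000)–(4.000,5.877)
cell (3,6): code 1000 → (4.000,6.107)–(3.934,6.000)
cell (4,1): code 0010 → (4.000,1.550)–(4.289,2.000)
cell (4,2): code 0011 → (4.289,2.000)–(4.215,3.000)
cell (4,3): code 0001 → (4.215,3.000)–(4.000,3.324)
cell (4,5): code 0110 → (4.000,5.877)–(5.000,5.147)
cell (4,6): code 1001 → (5.000,6.950)–(4.000,6.107)
cell (5,5): code 0010 → (5.000,5.147)–(5.776,6.000)
cell (5,6): code 0001 → (5.776,6.000)–(5.000,6.950)
total: 22 segments, chained into 2 closed loop(s), length Σ = 16.554932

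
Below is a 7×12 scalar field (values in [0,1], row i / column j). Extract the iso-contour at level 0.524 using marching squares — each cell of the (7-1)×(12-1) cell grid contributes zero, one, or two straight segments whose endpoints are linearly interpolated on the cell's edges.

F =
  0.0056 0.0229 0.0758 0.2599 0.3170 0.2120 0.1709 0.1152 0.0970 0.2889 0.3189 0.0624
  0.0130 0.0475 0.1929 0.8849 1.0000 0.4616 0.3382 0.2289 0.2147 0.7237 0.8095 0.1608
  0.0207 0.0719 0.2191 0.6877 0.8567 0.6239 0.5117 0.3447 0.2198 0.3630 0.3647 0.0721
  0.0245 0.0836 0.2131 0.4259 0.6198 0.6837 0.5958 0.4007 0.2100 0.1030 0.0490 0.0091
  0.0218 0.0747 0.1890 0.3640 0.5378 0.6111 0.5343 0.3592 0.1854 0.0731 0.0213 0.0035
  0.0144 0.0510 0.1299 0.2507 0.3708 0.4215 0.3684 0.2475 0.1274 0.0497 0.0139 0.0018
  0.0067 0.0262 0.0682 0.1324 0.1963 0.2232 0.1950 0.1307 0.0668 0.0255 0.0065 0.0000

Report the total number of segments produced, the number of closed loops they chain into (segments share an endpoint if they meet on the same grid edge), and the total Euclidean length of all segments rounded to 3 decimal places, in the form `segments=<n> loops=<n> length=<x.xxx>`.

segments=22 loops=2 length=17.144

cell (0,2): code 0100 → (0.423,3.000)–(1.000,2.478)
cell (0,3): code 1100 → (0.303,4.000)–(0.423,3.000)
cell (0,4): code 1000 → (1.000,4.884)–(0.303,4.000)
cell (0,8): code 0100 → (0.541,9.000)–(1.000,8.608)
cell (0,9): code 1100 → (0.418,10.000)–(0.541,9.000)
cell (0,10): code 1000 → (1.000,10.440)–(0.418,10.000)
cell (1,2): code 0110 → (1.000,2.478)–(2.000,2.651)
cell (1,4): code 1101 → (1.384,5.000)–(1.000,4.884)
cell (1,5): code 1000 → (2.000,5.890)–(1.384,5.000)
cell (1,8): code 0010 → (1.000,8.608)–(1.554,9.000)
cell (1,9): code 0011 → (1.554,9.000)–(1.642,10.000)
cell (1,10): code 0001 → (1.642,10.000)–(1.000,10.440)
cell (2,2): code 0010 → (2.000,2.651)–(2.625,3.000)
cell (2,3): code 0111 → (2.625,3.000)–(3.000,3.506)
cell (2,5): code 1101 → (2.146,6.000)–(2.000,5.890)
cell (2,6): code 1000 → (3.000,6.368)–(2.146,6.000)
cell (3,3): code 0110 → (3.000,3.506)–(4.000,3.921)
cell (3,6): code 1001 → (4.000,6.059)–(3.000,6.368)
cell (4,3): code 0010 → (4.000,3.921)–(4.083,4.000)
cell (4,4): code 0011 → (4.083,4.000)–(4.459,5.000)
cell (4,5): code 0011 → (4.459,5.000)–(4.062,6.000)
cell (4,6): code 0001 → (4.062,6.000)–(4.000,6.059)
total: 22 segments, chained into 2 closed loop(s), length Σ = 17.143907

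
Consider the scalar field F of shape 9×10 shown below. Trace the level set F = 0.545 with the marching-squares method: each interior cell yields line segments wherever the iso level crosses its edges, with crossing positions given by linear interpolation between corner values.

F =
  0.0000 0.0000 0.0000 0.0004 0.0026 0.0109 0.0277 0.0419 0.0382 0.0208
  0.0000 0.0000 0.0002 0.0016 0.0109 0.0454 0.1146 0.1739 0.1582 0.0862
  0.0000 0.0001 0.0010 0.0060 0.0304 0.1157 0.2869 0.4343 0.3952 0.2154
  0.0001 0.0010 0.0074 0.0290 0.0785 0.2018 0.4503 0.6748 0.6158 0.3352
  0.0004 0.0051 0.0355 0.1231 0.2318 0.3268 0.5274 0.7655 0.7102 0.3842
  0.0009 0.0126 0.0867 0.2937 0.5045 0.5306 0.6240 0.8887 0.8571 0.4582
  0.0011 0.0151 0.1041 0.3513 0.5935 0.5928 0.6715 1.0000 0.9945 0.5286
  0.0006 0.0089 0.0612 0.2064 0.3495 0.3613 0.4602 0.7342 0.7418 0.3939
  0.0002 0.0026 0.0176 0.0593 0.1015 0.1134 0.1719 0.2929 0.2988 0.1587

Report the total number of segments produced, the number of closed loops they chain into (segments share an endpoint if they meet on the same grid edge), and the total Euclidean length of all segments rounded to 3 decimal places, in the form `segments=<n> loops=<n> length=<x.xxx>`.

segments=20 loops=1 length=16.096

cell (2,6): code 0100 → (2.460,7.000)–(3.000,6.422)
cell (2,7): code 1100 → (2.679,8.000)–(2.460,7.000)
cell (2,8): code 1000 → (3.000,8.252)–(2.679,8.000)
cell (3,6): code 0110 → (3.000,6.422)–(4.000,6.074)
cell (3,8): code 1001 → (4.000,8.507)–(3.000,8.252)
cell (4,5): code 0100 → (4.182,6.000)–(5.000,5.154)
cell (4,6): code 1110 → (4.000,6.074)–(4.182,6.000)
cell (4,8): code 1001 → (5.000,8.782)–(4.000,8.507)
cell (5,3): code 0100 → (5.455,4.000)–(6.000,3.800)
cell (5,4): code 1100 → (5.232,5.000)–(5.455,4.000)
cell (5,5): code 1110 → (5.000,5.154)–(5.232,5.000)
cell (5,8): code 1001 → (6.000,8.965)–(5.000,8.782)
cell (6,3): code 0010 → (6.000,3.800)–(6.199,4.000)
cell (6,4): code 0011 → (6.199,4.000)–(6.206,5.000)
cell (6,5): code 0011 → (6.206,5.000)–(6.599,6.000)
cell (6,6): code 0111 → (6.599,6.000)–(7.000,6.309)
cell (6,8): code 1001 → (7.000,8.566)–(6.000,8.965)
cell (7,6): code 0010 → (7.000,6.309)–(7.429,7.000)
cell (7,7): code 0011 → (7.429,7.000)–(7.444,8.000)
cell (7,8): code 0001 → (7.444,8.000)–(7.000,8.566)
total: 20 segments, chained into 1 closed loop(s), length Σ = 16.095845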